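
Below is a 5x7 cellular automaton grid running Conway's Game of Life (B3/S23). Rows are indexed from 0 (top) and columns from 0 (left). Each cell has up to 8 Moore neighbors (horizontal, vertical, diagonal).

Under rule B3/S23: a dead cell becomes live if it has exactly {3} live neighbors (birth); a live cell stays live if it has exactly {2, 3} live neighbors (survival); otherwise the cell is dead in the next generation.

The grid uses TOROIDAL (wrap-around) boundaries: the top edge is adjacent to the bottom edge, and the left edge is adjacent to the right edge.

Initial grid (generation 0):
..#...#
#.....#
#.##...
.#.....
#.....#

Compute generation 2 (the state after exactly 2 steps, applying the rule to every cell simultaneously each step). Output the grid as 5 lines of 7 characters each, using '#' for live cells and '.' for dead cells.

Answer: .....#.
..##.#.
.....#.
..#..#.
.....##

Derivation:
Simulating step by step:
Generation 0 (given above): 10 live cells
Generation 1: 15 live cells
.#...#.
#.##..#
#.#...#
.##...#
##....#
Generation 2: 9 live cells
(generation 2 grid is the final answer)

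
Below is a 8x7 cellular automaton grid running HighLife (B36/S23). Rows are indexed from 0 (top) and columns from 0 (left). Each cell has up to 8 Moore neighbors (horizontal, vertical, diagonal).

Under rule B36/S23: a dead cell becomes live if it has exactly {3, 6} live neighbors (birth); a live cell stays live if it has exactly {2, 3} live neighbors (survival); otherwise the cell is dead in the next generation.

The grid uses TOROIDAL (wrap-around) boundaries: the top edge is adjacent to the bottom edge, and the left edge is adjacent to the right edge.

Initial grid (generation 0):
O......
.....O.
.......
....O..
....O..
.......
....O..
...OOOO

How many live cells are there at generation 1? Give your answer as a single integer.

Answer: 6

Derivation:
Simulating step by step:
Generation 0 (given above): 9 live cells
Generation 1: 6 live cells
.......
.......
.......
.......
.......
.......
...OO..
...OOOO
Population at generation 1: 6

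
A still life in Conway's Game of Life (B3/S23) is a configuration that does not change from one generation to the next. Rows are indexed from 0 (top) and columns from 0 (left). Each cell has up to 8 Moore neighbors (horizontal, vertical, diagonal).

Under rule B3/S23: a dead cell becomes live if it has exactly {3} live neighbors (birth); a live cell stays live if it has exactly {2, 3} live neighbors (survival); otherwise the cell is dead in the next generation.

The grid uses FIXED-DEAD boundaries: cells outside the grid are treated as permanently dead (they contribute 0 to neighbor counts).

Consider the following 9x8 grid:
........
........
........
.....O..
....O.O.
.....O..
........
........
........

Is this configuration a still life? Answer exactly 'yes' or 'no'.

Compute generation 1 and compare to generation 0 (given above):
Generation 1:
........
........
........
.....O..
....O.O.
.....O..
........
........
........
The grids are IDENTICAL -> still life.

Answer: yes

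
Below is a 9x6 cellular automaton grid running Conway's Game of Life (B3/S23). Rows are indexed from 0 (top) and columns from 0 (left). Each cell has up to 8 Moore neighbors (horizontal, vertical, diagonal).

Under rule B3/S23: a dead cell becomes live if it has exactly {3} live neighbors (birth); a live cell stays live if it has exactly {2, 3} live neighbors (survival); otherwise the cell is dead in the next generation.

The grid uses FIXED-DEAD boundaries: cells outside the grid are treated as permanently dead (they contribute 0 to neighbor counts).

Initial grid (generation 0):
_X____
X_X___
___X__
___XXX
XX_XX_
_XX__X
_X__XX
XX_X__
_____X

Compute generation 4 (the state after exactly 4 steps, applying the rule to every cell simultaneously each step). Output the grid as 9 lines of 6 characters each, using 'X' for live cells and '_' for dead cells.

Answer: _XX___
X__X__
XX_XX_
__X___
__XX__
__XXX_
_X_X__
XX__X_
______

Derivation:
Simulating step by step:
Generation 0 (given above): 21 live cells
Generation 1: 16 live cells
_X____
_XX___
__XX__
_____X
XX____
_____X
___XXX
XXX__X
______
Generation 2: 19 live cells
_XX___
_X_X__
_XXX__
_XX___
______
_____X
_XXX_X
_XXX_X
_X____
Generation 3: 16 live cells
_XX___
X__X__
X__X__
_X_X__
______
__X_X_
_X_X_X
X__X__
_X____
Generation 4: 19 live cells
(generation 4 grid is the final answer)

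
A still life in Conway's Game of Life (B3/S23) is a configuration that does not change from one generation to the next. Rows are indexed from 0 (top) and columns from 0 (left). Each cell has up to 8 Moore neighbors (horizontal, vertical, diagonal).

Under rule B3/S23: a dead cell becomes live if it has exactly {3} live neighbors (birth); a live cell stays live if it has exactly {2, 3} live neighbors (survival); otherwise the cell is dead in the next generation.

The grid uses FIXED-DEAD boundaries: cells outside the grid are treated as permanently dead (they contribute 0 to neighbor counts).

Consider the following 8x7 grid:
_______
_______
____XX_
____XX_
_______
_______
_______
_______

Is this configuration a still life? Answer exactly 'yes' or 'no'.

Answer: yes

Derivation:
Compute generation 1 and compare to generation 0 (given above):
Generation 1:
_______
_______
____XX_
____XX_
_______
_______
_______
_______
The grids are IDENTICAL -> still life.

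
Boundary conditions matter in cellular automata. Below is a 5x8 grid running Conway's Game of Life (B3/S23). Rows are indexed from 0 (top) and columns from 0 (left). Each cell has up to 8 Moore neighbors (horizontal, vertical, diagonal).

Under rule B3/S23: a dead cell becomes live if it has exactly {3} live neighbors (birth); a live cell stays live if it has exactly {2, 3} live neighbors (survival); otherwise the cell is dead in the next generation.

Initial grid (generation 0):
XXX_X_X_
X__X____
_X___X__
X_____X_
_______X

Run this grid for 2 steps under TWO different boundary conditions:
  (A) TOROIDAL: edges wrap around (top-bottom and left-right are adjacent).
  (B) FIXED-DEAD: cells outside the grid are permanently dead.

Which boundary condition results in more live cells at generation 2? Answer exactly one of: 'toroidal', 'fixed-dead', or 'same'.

Under TOROIDAL boundary, generation 2:
XXXX____
___XX_X_
_X__XX__
_X___X__
__X__XX_
Population = 15

Under FIXED-DEAD boundary, generation 2:
XXXX____
___XX___
XX__XX__
________
________
Population = 10

Comparison: toroidal=15, fixed-dead=10 -> toroidal

Answer: toroidal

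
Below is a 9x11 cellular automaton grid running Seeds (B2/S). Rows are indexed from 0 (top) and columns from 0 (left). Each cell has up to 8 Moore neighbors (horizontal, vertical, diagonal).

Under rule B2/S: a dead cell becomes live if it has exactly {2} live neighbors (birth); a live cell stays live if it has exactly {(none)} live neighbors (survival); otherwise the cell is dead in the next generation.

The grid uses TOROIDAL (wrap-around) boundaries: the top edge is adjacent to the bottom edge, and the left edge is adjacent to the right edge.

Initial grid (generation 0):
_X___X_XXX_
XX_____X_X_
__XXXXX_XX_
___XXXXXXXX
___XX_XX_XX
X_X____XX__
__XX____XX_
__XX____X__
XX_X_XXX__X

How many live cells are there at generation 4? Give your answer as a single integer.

Simulating step by step:
Generation 0 (given above): 48 live cells
Generation 1: 6 live cells
___________
___________
___________
X__________
_X_________
_____X_____
____X_____X
_____X_____
___________
Generation 2: 6 live cells
___________
___________
___________
_X_________
X__________
X___X______
______X____
____X______
___________
Generation 3: 8 live cells
___________
___________
___________
X__________
__________X
_X___X____X
___XX______
_____X_____
___________
Generation 4: 10 live cells
___________
___________
___________
__________X
_X_______X_
__XX_____X_
X_X___X____
___X_______
___________
Population at generation 4: 10

Answer: 10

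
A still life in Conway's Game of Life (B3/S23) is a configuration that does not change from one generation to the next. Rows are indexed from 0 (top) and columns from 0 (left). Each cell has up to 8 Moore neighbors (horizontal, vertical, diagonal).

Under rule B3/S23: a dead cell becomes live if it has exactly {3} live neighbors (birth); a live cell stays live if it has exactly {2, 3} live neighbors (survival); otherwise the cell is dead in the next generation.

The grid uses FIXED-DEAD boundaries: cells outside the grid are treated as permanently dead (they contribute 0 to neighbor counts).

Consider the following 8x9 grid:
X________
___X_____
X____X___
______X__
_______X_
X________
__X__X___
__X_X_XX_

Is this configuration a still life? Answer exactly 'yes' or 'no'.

Answer: no

Derivation:
Compute generation 1 and compare to generation 0 (given above):
Generation 1:
_________
_________
_________
______X__
_________
_________
_X_X_XX__
___X_XX__
Cell (0,0) differs: gen0=1 vs gen1=0 -> NOT a still life.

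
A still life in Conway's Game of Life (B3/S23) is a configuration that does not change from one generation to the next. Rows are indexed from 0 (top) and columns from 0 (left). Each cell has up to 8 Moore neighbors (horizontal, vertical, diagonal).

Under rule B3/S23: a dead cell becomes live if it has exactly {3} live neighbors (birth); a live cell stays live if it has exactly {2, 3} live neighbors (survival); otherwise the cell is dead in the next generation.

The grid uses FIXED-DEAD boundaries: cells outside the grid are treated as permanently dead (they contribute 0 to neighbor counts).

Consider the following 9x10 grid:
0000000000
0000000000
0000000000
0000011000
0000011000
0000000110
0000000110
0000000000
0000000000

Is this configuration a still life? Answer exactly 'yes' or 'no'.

Compute generation 1 and compare to generation 0 (given above):
Generation 1:
0000000000
0000000000
0000000000
0000011000
0000010000
0000000010
0000000110
0000000000
0000000000
Cell (4,6) differs: gen0=1 vs gen1=0 -> NOT a still life.

Answer: no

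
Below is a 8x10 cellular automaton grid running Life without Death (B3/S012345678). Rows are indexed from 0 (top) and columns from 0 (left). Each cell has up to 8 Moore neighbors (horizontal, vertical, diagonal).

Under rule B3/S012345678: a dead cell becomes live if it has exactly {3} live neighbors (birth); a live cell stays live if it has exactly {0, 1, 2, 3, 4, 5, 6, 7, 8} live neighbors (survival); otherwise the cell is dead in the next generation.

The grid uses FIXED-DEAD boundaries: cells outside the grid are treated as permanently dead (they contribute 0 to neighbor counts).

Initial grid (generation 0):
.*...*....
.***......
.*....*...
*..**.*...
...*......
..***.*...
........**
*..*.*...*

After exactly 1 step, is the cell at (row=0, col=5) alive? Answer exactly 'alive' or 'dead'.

Simulating step by step:
Generation 0 (given above): 22 live cells
Generation 1: 31 live cells
.*...*....
****......
**..***...
*.*****...
...*......
..***.*...
..*..*..**
*..*.*..**

Cell (0,5) at generation 1: 1 -> alive

Answer: alive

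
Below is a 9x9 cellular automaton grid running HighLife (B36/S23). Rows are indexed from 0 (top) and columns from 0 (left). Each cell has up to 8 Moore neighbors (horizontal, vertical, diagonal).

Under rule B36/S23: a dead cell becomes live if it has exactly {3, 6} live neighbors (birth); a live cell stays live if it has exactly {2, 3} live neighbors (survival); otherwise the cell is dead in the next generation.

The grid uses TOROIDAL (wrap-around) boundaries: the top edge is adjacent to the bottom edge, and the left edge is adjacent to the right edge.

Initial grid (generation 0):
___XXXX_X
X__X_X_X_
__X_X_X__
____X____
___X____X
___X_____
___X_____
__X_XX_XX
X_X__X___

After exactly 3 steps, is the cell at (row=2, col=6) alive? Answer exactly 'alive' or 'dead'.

Answer: alive

Derivation:
Simulating step by step:
Generation 0 (given above): 25 live cells
Generation 1: 31 live cells
XXXX___XX
__X_X__XX
____X_X__
____XX___
___XX____
__XXX____
__XX_____
_XX_XXX_X
XXX_X____
Generation 2: 16 live cells
____X__X_
__X_XXX__
____X_XX_
_________
__X______
_________
_________
___XXX___
___XX_X__
Generation 3: 11 live cells
_____X_X_
____X____
___XX_XX_
_________
_________
_________
____X____
___X_X___
______X__

Cell (2,6) at generation 3: 1 -> alive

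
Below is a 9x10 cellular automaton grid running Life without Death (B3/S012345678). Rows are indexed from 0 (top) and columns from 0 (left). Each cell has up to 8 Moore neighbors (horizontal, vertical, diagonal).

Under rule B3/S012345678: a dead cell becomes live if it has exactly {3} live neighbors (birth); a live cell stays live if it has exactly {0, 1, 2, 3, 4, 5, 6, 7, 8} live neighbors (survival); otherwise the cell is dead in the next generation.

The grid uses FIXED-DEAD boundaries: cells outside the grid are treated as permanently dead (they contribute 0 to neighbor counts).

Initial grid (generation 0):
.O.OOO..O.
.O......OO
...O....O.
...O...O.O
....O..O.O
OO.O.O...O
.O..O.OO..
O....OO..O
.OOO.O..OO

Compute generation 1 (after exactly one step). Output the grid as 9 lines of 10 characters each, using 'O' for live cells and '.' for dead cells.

Answer: .OOOOO..OO
.O.O...OOO
..OO...OO.
...OO..O.O
..OOO.OO.O
OOOO.O.O.O
.OO.O.OOO.
O..O.OO..O
.OOOOOO.OO

Derivation:
Simulating step by step:
Generation 0 (given above): 35 live cells
Generation 1: 52 live cells
(generation 1 grid is the final answer)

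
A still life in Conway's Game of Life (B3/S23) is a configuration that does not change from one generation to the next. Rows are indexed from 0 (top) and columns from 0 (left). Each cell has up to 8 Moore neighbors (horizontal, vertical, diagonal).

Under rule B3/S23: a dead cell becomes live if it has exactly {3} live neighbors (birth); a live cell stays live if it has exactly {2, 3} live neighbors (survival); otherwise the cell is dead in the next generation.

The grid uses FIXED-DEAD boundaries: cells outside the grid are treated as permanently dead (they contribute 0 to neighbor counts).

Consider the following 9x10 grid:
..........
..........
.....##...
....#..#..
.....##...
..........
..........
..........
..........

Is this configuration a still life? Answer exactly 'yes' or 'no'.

Compute generation 1 and compare to generation 0 (given above):
Generation 1:
..........
..........
.....##...
....#..#..
.....##...
..........
..........
..........
..........
The grids are IDENTICAL -> still life.

Answer: yes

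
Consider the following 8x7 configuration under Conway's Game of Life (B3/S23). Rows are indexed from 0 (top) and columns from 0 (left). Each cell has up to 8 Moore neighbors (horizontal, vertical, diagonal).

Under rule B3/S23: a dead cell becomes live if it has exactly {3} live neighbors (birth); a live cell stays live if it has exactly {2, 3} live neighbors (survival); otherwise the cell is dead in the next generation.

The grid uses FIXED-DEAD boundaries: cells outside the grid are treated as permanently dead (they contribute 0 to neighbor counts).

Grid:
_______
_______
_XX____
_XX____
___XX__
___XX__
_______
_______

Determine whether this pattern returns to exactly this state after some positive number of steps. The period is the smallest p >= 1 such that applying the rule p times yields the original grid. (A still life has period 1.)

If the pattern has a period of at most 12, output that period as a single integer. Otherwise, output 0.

Answer: 2

Derivation:
Simulating and comparing each generation to the original:
Gen 0 (original, given above): 8 live cells
Gen 1: 6 live cells, differs from original
Gen 2: 8 live cells, MATCHES original -> period = 2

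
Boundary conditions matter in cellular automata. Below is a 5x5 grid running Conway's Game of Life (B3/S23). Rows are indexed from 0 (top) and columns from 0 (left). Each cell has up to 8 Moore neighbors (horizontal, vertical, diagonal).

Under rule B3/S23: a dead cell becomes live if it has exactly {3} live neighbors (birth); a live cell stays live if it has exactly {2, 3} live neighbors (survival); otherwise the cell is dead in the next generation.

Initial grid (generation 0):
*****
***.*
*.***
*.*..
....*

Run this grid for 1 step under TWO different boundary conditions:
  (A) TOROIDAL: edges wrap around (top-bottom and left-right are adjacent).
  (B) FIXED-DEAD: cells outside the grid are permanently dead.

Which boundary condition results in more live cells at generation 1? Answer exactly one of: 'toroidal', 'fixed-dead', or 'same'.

Under TOROIDAL boundary, generation 1:
.....
.....
.....
*.*..
.....
Population = 2

Under FIXED-DEAD boundary, generation 1:
*...*
.....
*...*
..*.*
.....
Population = 6

Comparison: toroidal=2, fixed-dead=6 -> fixed-dead

Answer: fixed-dead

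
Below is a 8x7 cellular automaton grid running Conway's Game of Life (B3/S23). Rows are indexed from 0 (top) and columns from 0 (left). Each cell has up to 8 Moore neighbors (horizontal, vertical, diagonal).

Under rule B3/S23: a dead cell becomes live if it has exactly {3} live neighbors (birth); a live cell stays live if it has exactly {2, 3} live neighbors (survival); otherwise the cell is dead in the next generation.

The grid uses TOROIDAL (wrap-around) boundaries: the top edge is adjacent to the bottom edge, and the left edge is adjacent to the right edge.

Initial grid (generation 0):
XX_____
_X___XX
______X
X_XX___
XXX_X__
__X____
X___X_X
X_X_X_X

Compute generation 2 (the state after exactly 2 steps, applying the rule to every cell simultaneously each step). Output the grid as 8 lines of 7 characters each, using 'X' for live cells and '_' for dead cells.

Simulating step by step:
Generation 0 (given above): 21 live cells
Generation 1: 19 live cells
__X____
_X___XX
_XX__XX
X_XX__X
X______
__X__XX
X_____X
___X___
Generation 2: 18 live cells
(generation 2 grid is the final answer)

Answer: __X____
_X___XX
___XX__
__XX_X_
X_XX_X_
_X___X_
X____XX
_______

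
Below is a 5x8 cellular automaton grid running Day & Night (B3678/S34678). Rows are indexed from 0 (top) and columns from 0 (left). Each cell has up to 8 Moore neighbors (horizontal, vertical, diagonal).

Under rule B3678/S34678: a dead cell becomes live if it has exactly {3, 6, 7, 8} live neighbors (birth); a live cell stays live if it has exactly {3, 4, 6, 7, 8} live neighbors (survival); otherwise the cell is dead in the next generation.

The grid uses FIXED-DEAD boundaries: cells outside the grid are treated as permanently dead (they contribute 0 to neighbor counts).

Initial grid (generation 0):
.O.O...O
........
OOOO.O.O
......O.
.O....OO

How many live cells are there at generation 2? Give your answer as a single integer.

Answer: 4

Derivation:
Simulating step by step:
Generation 0 (given above): 13 live cells
Generation 1: 8 live cells
........
O..OO.O.
......O.
O....OO.
........
Generation 2: 4 live cells
........
.....O..
....O.OO
........
........
Population at generation 2: 4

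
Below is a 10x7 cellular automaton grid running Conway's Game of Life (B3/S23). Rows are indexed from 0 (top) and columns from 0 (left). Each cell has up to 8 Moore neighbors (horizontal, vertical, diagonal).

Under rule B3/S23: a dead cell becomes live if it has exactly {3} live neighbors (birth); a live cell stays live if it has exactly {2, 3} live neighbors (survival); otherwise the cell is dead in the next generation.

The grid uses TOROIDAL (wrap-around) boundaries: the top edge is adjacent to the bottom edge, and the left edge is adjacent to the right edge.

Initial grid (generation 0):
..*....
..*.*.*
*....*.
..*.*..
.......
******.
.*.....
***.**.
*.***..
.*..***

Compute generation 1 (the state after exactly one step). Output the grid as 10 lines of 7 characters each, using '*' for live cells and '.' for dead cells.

Simulating step by step:
Generation 0 (given above): 28 live cells
Generation 1: 28 live cells
(generation 1 grid is the final answer)

Answer: ***.*.*
.*.*.**
.*..***
.......
.....*.
*****..
.......
*...***
.......
**..***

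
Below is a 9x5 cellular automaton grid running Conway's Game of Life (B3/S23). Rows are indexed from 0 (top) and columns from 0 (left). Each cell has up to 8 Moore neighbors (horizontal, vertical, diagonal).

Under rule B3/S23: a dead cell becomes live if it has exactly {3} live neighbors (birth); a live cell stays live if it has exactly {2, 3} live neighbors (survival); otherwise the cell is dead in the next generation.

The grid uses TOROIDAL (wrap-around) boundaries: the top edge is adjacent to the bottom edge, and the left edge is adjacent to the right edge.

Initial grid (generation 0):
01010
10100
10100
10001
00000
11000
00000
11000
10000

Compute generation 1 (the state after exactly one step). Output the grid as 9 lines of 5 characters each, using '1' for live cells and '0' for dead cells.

Simulating step by step:
Generation 0 (given above): 13 live cells
Generation 1: 20 live cells
(generation 1 grid is the final answer)

Answer: 11101
10111
10010
11001
01001
00000
00000
11000
10101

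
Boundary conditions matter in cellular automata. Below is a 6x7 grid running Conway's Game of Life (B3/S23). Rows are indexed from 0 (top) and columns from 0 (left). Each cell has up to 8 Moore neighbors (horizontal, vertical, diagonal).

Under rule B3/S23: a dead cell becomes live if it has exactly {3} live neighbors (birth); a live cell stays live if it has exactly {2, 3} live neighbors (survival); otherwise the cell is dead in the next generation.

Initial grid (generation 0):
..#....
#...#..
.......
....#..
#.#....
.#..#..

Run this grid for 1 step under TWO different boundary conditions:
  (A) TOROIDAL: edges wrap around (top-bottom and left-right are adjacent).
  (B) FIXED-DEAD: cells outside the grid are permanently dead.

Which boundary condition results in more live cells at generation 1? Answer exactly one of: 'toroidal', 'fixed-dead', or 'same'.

Answer: toroidal

Derivation:
Under TOROIDAL boundary, generation 1:
.#.#...
.......
.......
.......
.#.#...
.###...
Population = 7

Under FIXED-DEAD boundary, generation 1:
.......
.......
.......
.......
.#.#...
.#.....
Population = 3

Comparison: toroidal=7, fixed-dead=3 -> toroidal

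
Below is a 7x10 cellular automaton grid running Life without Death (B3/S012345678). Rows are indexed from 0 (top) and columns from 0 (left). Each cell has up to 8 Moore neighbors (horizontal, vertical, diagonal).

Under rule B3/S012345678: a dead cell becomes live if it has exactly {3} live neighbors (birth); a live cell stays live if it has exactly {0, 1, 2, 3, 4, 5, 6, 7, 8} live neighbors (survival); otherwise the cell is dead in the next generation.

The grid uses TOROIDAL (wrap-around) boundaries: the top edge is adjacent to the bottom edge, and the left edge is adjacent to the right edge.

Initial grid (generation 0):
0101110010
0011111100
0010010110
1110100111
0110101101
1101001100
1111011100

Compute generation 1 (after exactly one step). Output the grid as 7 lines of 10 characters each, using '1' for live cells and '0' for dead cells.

Answer: 1101110010
0111111100
1010010110
1110100111
0110101101
1101001101
1111011111

Derivation:
Simulating step by step:
Generation 0 (given above): 40 live cells
Generation 1: 46 live cells
(generation 1 grid is the final answer)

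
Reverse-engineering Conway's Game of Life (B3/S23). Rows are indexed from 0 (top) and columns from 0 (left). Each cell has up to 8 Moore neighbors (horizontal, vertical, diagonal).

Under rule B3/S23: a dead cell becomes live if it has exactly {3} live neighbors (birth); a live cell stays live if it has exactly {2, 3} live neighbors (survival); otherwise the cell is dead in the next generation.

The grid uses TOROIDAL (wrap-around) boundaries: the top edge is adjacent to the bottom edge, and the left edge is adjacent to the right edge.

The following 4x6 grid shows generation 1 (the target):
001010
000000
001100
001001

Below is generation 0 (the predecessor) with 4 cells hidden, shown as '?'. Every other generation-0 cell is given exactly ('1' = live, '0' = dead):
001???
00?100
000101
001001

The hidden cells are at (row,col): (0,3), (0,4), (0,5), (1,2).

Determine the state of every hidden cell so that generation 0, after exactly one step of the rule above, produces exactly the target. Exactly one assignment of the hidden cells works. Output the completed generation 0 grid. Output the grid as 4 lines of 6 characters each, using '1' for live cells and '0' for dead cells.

Hidden generation-0 cells (in order): (0,3), (0,4), (0,5), (1,2).
A hidden cell only influences target cells in its own 3x3 neighborhood. Try each of the 2^4 = 16 assignments, step the completed generation 0 forward once under B3/S23, and compare with the target:
  (0,3)=0 (0,4)=0 (0,5)=0 (1,2)=0 -> step gives (0,3)='1' but target has '0' -> reject
  (0,3)=0 (0,4)=0 (0,5)=0 (1,2)=1 -> step gives (0,1)='1' but target has '0' -> reject
  (0,3)=0 (0,4)=0 (0,5)=1 (1,2)=0 -> step gives (0,3)='1' but target has '0' -> reject
  (0,3)=0 (0,4)=0 (0,5)=1 (1,2)=1 -> step gives (0,1)='1' but target has '0' -> reject
  (0,3)=0 (0,4)=1 (0,5)=0 (1,2)=0 -> step gives (1,2)='1' but target has '0' -> reject
  (0,3)=0 (0,4)=1 (0,5)=0 (1,2)=1 -> step gives (0,1)='1' but target has '0' -> reject
  (0,3)=0 (0,4)=1 (0,5)=1 (1,2)=0 -> step gives (0,5)='1' but target has '0' -> reject
  (0,3)=0 (0,4)=1 (0,5)=1 (1,2)=1 -> step gives (0,1)='1' but target has '0' -> reject
  (0,3)=1 (0,4)=0 (0,5)=0 (1,2)=0 -> step gives (0,3)='1' but target has '0' -> reject
  (0,3)=1 (0,4)=0 (0,5)=0 (1,2)=1 -> step gives (0,1)='1' but target has '0' -> reject
  (0,3)=1 (0,4)=0 (0,5)=1 (1,2)=0 -> step gives (0,3)='1' but target has '0' -> reject
  (0,3)=1 (0,4)=0 (0,5)=1 (1,2)=1 -> step gives (0,1)='1' but target has '0' -> reject
  (0,3)=1 (0,4)=1 (0,5)=0 (1,2)=0 -> step reproduces the target at every cell -> ACCEPT
  (0,3)=1 (0,4)=1 (0,5)=0 (1,2)=1 -> step gives (0,1)='1' but target has '0' -> reject
  (0,3)=1 (0,4)=1 (0,5)=1 (1,2)=0 -> step gives (0,4)='0' but target has '1' -> reject
  (0,3)=1 (0,4)=1 (0,5)=1 (1,2)=1 -> step gives (0,1)='1' but target has '0' -> reject
Unique solution: (0,3)=live, (0,4)=live, (0,5)=dead, (1,2)=dead.
Check: live-neighbor counts of every cell in the completed generation 0:
123432
114452
213241
223552
Applying B3/S23 to generation 0 with these counts gives:
001010
000000
001100
001001
which matches the target exactly.

Answer: 001110
000100
000101
001001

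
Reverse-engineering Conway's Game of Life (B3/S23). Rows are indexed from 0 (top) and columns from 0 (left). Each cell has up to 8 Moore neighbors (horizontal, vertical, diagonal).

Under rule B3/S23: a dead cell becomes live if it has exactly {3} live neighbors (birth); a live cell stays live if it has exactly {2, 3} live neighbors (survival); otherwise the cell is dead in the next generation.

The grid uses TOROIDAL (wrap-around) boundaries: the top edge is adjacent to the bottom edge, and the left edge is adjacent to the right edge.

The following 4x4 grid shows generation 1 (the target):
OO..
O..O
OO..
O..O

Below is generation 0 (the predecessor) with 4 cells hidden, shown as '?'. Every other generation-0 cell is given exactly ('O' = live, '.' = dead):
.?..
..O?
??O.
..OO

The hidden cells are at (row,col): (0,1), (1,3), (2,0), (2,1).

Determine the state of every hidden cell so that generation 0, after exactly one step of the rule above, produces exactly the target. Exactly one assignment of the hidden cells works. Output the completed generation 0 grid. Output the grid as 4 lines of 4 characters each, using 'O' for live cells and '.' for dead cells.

Answer: .O..
..OO
.OO.
..OO

Derivation:
Hidden generation-0 cells (in order): (0,1), (1,3), (2,0), (2,1).
A hidden cell only influences target cells in its own 3x3 neighborhood. Try each of the 2^4 = 16 assignments, step the completed generation 0 forward once under B3/S23, and compare with the target:
  (0,1)=. (1,3)=. (2,0)=. (2,1)=. -> step gives (0,0)='.' but target has 'O' -> reject
  (0,1)=. (1,3)=. (2,0)=. (2,1)=O -> step gives (0,0)='.' but target has 'O' -> reject
  (0,1)=. (1,3)=. (2,0)=O (2,1)=. -> step gives (0,0)='.' but target has 'O' -> reject
  (0,1)=. (1,3)=. (2,0)=O (2,1)=O -> step gives (0,0)='.' but target has 'O' -> reject
  (0,1)=. (1,3)=O (2,0)=. (2,1)=. -> step gives (0,0)='.' but target has 'O' -> reject
  (0,1)=. (1,3)=O (2,0)=. (2,1)=O -> step gives (0,0)='.' but target has 'O' -> reject
  (0,1)=. (1,3)=O (2,0)=O (2,1)=. -> step gives (0,0)='.' but target has 'O' -> reject
  (0,1)=. (1,3)=O (2,0)=O (2,1)=O -> step gives (0,0)='.' but target has 'O' -> reject
  (0,1)=O (1,3)=. (2,0)=. (2,1)=. -> step gives (0,0)='.' but target has 'O' -> reject
  (0,1)=O (1,3)=. (2,0)=. (2,1)=O -> step gives (0,0)='.' but target has 'O' -> reject
  (0,1)=O (1,3)=. (2,0)=O (2,1)=. -> step gives (0,0)='.' but target has 'O' -> reject
  (0,1)=O (1,3)=. (2,0)=O (2,1)=O -> step gives (0,0)='.' but target has 'O' -> reject
  (0,1)=O (1,3)=O (2,0)=. (2,1)=. -> step gives (1,0)='.' but target has 'O' -> reject
  (0,1)=O (1,3)=O (2,0)=. (2,1)=O -> step reproduces the target at every cell -> ACCEPT
  (0,1)=O (1,3)=O (2,0)=O (2,1)=. -> step gives (1,2)='O' but target has '.' -> reject
  (0,1)=O (1,3)=O (2,0)=O (2,1)=O -> step gives (1,0)='.' but target has 'O' -> reject
Unique solution: (0,1)=live, (1,3)=live, (2,0)=dead, (2,1)=live.
Check: live-neighbor counts of every cell in the completed generation 0:
3254
3442
3355
3442
Applying B3/S23 to generation 0 with these counts gives:
OO..
O..O
OO..
O..O
which matches the target exactly.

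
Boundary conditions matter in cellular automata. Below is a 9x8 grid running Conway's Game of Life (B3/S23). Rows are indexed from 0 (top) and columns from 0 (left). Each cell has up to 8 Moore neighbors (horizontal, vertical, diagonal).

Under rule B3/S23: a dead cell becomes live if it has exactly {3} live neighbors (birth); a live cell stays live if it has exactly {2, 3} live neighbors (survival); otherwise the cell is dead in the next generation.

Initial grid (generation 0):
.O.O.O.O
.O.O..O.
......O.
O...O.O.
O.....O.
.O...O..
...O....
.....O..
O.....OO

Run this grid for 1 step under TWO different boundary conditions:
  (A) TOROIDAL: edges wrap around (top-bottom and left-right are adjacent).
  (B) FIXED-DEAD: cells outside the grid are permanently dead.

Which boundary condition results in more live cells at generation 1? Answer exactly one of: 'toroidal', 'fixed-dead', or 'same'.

Answer: toroidal

Derivation:
Under TOROIDAL boundary, generation 1:
.O..OO..
O...OOOO
......O.
......O.
OO....O.
........
....O...
......OO
O...OO.O
Population = 20

Under FIXED-DEAD boundary, generation 1:
....O.O.
....OOOO
......OO
......OO
OO....O.
........
....O...
......O.
......O.
Population = 16

Comparison: toroidal=20, fixed-dead=16 -> toroidal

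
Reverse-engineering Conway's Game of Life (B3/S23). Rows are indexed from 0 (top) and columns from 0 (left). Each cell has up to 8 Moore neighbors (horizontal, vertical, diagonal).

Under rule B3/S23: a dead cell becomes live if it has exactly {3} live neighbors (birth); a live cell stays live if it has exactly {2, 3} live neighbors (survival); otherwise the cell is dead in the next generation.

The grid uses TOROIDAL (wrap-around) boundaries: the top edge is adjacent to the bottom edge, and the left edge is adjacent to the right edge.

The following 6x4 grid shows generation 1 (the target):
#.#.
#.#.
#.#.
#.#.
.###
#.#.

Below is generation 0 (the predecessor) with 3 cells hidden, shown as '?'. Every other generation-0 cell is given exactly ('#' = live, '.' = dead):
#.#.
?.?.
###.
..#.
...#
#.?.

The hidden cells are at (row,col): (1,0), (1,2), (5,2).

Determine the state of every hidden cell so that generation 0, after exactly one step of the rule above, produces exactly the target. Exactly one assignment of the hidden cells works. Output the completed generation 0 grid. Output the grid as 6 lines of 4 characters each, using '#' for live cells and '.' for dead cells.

Answer: #.#.
#.#.
###.
..#.
...#
#.#.

Derivation:
Hidden generation-0 cells (in order): (1,0), (1,2), (5,2).
A hidden cell only influences target cells in its own 3x3 neighborhood. Try each of the 2^3 = 8 assignments, step the completed generation 0 forward once under B3/S23, and compare with the target:
  (1,0)=. (1,2)=. (5,2)=. -> step gives (0,0)='.' but target has '#' -> reject
  (1,0)=. (1,2)=. (5,2)=# -> step gives (0,0)='.' but target has '#' -> reject
  (1,0)=. (1,2)=# (5,2)=. -> step gives (0,0)='.' but target has '#' -> reject
  (1,0)=. (1,2)=# (5,2)=# -> step gives (0,0)='.' but target has '#' -> reject
  (1,0)=# (1,2)=. (5,2)=. -> step gives (0,2)='.' but target has '#' -> reject
  (1,0)=# (1,2)=. (5,2)=# -> step gives (0,2)='.' but target has '#' -> reject
  (1,0)=# (1,2)=# (5,2)=. -> step gives (0,2)='.' but target has '#' -> reject
  (1,0)=# (1,2)=# (5,2)=# -> step reproduces the target at every cell -> ACCEPT
Unique solution: (1,0)=live, (1,2)=live, (5,2)=live.
Check: live-neighbor counts of every cell in the completed generation 0:
2626
3736
2535
3434
2333
2425
Applying B3/S23 to generation 0 with these counts gives:
#.#.
#.#.
#.#.
#.#.
.###
#.#.
which matches the target exactly.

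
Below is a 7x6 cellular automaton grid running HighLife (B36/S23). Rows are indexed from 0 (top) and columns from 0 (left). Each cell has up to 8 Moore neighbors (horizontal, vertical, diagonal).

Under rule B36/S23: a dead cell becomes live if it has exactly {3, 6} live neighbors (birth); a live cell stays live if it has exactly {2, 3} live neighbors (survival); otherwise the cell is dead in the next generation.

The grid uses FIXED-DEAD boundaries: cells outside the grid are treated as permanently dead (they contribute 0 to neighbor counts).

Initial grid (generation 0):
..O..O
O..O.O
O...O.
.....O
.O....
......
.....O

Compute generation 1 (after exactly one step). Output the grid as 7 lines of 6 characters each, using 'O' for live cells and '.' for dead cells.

Simulating step by step:
Generation 0 (given above): 10 live cells
Generation 1: 6 live cells
(generation 1 grid is the final answer)

Answer: ....O.
.O.O.O
....OO
......
......
......
......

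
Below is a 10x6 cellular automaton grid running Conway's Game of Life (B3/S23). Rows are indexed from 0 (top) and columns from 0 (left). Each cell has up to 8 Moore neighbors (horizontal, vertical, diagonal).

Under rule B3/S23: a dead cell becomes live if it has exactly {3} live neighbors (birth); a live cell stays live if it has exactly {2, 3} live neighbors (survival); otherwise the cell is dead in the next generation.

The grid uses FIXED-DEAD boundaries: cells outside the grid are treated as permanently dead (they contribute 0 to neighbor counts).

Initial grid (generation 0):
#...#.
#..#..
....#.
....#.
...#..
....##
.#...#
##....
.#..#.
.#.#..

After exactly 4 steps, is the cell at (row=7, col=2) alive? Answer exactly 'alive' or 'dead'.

Simulating step by step:
Generation 0 (given above): 17 live cells
Generation 1: 19 live cells
......
...##.
...##.
...##.
...#.#
....##
##..##
###...
.#....
..#...
Generation 2: 16 live cells
......
...##.
..#..#
..#..#
...#.#
...#..
#.####
..#...
#.....
......
Generation 3: 15 live cells
......
...##.
..#..#
..##.#
..##..
.....#
.##.#.
..#.#.
......
......
Generation 4: 15 live cells
......
...##.
..#..#
.#....
..##..
.#..#.
.##.##
.##...
......
......

Cell (7,2) at generation 4: 1 -> alive

Answer: alive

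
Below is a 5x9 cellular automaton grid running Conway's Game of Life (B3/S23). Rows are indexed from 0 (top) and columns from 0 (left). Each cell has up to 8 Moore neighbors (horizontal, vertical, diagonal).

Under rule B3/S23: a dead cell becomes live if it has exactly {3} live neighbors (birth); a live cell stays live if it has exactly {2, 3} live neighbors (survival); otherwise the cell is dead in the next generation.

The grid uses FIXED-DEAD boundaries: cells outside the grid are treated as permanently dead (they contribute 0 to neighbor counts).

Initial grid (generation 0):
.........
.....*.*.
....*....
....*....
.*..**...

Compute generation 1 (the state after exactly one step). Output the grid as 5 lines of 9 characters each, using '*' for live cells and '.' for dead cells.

Answer: .........
.........
....**...
...**....
....**...

Derivation:
Simulating step by step:
Generation 0 (given above): 7 live cells
Generation 1: 6 live cells
(generation 1 grid is the final answer)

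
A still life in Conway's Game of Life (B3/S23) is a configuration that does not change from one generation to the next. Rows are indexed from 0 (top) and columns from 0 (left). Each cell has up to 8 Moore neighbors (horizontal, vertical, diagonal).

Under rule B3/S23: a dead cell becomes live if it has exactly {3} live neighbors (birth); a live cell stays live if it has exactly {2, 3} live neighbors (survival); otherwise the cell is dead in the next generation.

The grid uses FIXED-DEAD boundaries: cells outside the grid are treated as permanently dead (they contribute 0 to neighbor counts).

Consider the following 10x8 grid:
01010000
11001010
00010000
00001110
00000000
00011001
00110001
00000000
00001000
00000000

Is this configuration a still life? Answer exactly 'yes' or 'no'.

Answer: no

Derivation:
Compute generation 1 and compare to generation 0 (given above):
Generation 1:
11100000
11011000
00010010
00001100
00010010
00111000
00111000
00010000
00000000
00000000
Cell (0,0) differs: gen0=0 vs gen1=1 -> NOT a still life.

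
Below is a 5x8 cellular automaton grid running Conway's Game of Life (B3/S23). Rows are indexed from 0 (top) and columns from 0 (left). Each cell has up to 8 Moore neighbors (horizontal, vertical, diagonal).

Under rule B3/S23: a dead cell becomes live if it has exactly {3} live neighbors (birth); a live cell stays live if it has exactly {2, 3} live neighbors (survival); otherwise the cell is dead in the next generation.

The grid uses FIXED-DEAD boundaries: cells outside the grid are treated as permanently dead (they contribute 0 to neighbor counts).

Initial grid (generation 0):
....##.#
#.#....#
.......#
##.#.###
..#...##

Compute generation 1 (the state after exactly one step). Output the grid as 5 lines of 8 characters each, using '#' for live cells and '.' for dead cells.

Simulating step by step:
Generation 0 (given above): 16 live cells
Generation 1: 12 live cells
(generation 1 grid is the final answer)

Answer: ......#.
.......#
#.#....#
.##..#..
.##..#.#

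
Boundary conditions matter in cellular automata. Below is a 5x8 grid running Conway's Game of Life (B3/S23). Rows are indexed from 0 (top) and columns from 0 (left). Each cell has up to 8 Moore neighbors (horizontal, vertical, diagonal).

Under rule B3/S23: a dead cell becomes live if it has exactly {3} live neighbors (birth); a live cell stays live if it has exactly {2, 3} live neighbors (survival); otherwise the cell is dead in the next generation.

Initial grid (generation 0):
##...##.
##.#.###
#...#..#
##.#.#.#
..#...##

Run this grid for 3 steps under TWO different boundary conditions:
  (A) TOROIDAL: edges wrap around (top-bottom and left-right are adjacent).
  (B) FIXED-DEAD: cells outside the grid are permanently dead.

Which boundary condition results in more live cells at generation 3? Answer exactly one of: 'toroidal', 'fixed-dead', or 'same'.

Answer: fixed-dead

Derivation:
Under TOROIDAL boundary, generation 3:
..#.....
........
..#.....
##......
.##.....
Population = 6

Under FIXED-DEAD boundary, generation 3:
.###....
.##...##
...###.#
....#..#
....#..#
Population = 15

Comparison: toroidal=6, fixed-dead=15 -> fixed-dead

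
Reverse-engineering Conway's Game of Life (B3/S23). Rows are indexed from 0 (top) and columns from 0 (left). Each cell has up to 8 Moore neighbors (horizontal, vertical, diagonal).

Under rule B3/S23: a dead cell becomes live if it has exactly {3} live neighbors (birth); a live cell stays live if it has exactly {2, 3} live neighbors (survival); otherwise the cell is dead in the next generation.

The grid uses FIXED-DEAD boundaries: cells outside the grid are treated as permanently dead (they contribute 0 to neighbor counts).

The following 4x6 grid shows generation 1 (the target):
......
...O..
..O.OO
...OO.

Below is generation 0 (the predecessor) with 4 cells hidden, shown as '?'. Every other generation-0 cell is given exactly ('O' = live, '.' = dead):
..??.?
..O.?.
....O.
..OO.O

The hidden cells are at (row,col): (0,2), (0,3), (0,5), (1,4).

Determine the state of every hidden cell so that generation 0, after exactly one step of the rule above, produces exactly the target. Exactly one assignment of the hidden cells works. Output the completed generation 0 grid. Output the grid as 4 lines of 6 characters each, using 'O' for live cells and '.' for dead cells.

Hidden generation-0 cells (in order): (0,2), (0,3), (0,5), (1,4).
A hidden cell only influences target cells in its own 3x3 neighborhood. Try each of the 2^4 = 16 assignments, step the completed generation 0 forward once under B3/S23, and compare with the target:
  (0,2)=. (0,3)=. (0,5)=. (1,4)=. -> step gives (1,3)='.' but target has 'O' -> reject
  (0,2)=. (0,3)=. (0,5)=. (1,4)=O -> step reproduces the target at every cell -> ACCEPT
  (0,2)=. (0,3)=. (0,5)=O (1,4)=. -> step gives (1,3)='.' but target has 'O' -> reject
  (0,2)=. (0,3)=. (0,5)=O (1,4)=O -> step gives (1,4)='O' but target has '.' -> reject
  (0,2)=. (0,3)=O (0,5)=. (1,4)=. -> step gives (2,5)='.' but target has 'O' -> reject
  (0,2)=. (0,3)=O (0,5)=. (1,4)=O -> step gives (0,3)='O' but target has '.' -> reject
  (0,2)=. (0,3)=O (0,5)=O (1,4)=. -> step gives (1,4)='O' but target has '.' -> reject
  (0,2)=. (0,3)=O (0,5)=O (1,4)=O -> step gives (0,3)='O' but target has '.' -> reject
  (0,2)=O (0,3)=. (0,5)=. (1,4)=. -> step gives (2,5)='.' but target has 'O' -> reject
  (0,2)=O (0,3)=. (0,5)=. (1,4)=O -> step gives (0,3)='O' but target has '.' -> reject
  (0,2)=O (0,3)=. (0,5)=O (1,4)=. -> step gives (2,5)='.' but target has 'O' -> reject
  (0,2)=O (0,3)=. (0,5)=O (1,4)=O -> step gives (0,3)='O' but target has '.' -> reject
  (0,2)=O (0,3)=O (0,5)=. (1,4)=. -> step gives (0,2)='O' but target has '.' -> reject
  (0,2)=O (0,3)=O (0,5)=. (1,4)=O -> step gives (0,2)='O' but target has '.' -> reject
  (0,2)=O (0,3)=O (0,5)=O (1,4)=. -> step gives (0,2)='O' but target has '.' -> reject
  (0,2)=O (0,3)=O (0,5)=O (1,4)=O -> step gives (0,2)='O' but target has '.' -> reject
Unique solution: (0,2)=dead, (0,3)=dead, (0,5)=dead, (1,4)=live.
Check: live-neighbor counts of every cell in the completed generation 0:
011211
010312
023533
011231
Applying B3/S23 to generation 0 with these counts gives:
......
...O..
..O.OO
...OO.
which matches the target exactly.

Answer: ......
..O.O.
....O.
..OO.O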